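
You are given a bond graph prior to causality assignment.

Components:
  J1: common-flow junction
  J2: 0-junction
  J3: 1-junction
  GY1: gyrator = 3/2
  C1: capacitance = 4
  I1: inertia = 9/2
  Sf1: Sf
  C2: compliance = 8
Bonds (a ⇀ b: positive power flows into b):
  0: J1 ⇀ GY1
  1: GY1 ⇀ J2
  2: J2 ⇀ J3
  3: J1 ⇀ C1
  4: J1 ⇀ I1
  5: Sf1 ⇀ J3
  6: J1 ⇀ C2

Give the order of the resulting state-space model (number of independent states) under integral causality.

3  (C1, C2, I1 all integral)

#5 →Sf1  (Sf1 fixes flow; stroke at Sf1)
#2 →J3  (1-jn J3 has f-setter on 5)
#1 →J2  (J2: last free bond brings effort in)
#0 →J1  (GY1: gyrator matches bond 1)
#3 →J1  (C1 outputs effort q/C1)
#4 →I1  (I1 integral (f out))
#6 →J1  (common-f at J1 fixed by 4)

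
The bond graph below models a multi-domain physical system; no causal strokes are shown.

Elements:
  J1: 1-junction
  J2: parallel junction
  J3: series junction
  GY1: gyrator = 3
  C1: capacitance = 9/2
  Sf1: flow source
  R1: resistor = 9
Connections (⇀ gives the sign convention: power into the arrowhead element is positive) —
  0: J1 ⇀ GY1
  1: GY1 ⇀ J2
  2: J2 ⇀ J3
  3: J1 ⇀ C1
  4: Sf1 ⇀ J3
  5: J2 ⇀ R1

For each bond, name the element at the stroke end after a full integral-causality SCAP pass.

b0 stroke at GY1
b1 stroke at GY1
b2 stroke at J3
b3 stroke at J1
b4 stroke at Sf1
b5 stroke at J2

bond 4 stroke→Sf1  (Sf1: flow source, stroke at near end)
bond 2 stroke→J3  (common-f at J3 fixed by 4)
bond 3 stroke→J1  (C1 integral (e out))
bond 0 stroke→GY1  (closing 1-jn rule on J1)
bond 1 stroke→GY1  (GY GY1: same side as bond 0)
bond 5 stroke→J2  (only one effort-in slot at J2)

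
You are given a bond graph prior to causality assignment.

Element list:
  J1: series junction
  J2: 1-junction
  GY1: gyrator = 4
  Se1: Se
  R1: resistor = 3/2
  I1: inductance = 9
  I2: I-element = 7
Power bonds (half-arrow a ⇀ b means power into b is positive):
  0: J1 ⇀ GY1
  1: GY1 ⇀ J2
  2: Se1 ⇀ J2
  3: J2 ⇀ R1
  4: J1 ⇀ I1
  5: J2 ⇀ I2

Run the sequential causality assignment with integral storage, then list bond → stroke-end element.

β0 |J1
β1 |J2
β2 |J2
β3 |J2
β4 |I1
β5 |I2

β2 →J2  (source Se1 imposes e)
β4 →I1  (prefer integral on I1)
β0 →J1  (J1: bond 4 brought flow, rest push out)
β1 →J2  (GY1 both-in/both-out from 0)
β5 →I2  (prefer integral on I2)
β3 →J2  (common-f at J2 fixed by 5)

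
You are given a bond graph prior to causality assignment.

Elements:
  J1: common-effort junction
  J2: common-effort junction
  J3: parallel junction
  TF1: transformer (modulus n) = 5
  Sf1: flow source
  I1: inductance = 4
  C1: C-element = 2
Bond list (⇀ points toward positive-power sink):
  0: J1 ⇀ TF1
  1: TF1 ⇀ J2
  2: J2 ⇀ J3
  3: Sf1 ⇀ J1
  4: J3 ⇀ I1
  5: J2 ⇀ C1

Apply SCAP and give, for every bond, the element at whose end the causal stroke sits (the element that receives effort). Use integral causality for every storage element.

bond 0 →J1
bond 1 →TF1
bond 2 →J3
bond 3 →Sf1
bond 4 →I1
bond 5 →J2

b3 →Sf1  (Sf1 (Sf) sets flow on bond)
b0 →J1  (only one effort-in slot at J1)
b1 →TF1  (TF1: transformer flips bond 0)
b4 →I1  (I1: I, integral causality)
b2 →J3  (closing 0-jn rule on J3)
b5 →J2  (only one effort-in slot at J2)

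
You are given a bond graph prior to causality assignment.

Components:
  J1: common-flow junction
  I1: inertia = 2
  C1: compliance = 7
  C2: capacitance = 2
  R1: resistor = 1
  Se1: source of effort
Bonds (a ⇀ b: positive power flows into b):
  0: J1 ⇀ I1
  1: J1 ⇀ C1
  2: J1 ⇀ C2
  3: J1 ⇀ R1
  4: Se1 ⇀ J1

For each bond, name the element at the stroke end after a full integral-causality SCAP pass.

bond 0 stroke→I1
bond 1 stroke→J1
bond 2 stroke→J1
bond 3 stroke→J1
bond 4 stroke→J1

β4 →J1  (Se1 (Se) sets effort on bond)
β0 →I1  (I1 outputs flow p/I1)
β1 →J1  (common-f at J1 fixed by 0)
β2 →J1  (J1 flow already set via bond 0)
β3 →J1  (J1 flow already set via bond 0)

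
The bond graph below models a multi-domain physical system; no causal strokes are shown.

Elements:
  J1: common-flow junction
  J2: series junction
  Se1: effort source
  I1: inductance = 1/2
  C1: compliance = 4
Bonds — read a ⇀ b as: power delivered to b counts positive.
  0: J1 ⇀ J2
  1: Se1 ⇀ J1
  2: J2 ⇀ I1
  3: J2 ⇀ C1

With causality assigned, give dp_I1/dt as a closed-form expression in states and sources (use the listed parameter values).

b1 stroke at J1  (Se1 (Se) sets effort on bond)
b0 stroke at J2  (closing 1-jn rule on J1)
b2 stroke at I1  (prefer integral on I1)
b3 stroke at J2  (common-f at J2 fixed by 2)

dp_I1/dt = E_Se1 - q_C1/4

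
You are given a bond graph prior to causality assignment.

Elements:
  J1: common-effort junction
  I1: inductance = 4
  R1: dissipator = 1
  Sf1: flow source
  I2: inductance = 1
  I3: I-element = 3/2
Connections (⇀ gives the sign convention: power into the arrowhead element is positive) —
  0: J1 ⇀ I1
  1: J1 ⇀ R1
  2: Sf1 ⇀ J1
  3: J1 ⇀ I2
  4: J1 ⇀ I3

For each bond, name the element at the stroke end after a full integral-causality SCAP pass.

β2 |Sf1  (Sf1 (Sf) sets flow on bond)
β0 |I1  (prefer integral on I1)
β3 |I2  (prefer integral on I2)
β4 |I3  (I3: I, integral causality)
β1 |J1  (J1: last free bond brings effort in)

b0 stroke→I1
b1 stroke→J1
b2 stroke→Sf1
b3 stroke→I2
b4 stroke→I3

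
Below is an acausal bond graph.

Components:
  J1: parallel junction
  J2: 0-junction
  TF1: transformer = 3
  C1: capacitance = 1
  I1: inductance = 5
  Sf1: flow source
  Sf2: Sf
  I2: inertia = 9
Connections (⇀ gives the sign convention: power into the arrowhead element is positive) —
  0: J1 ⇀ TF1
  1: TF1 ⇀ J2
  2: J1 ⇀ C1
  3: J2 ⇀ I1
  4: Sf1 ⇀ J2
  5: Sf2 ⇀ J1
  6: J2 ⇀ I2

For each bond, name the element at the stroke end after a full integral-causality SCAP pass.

bond 0 →TF1
bond 1 →J2
bond 2 →J1
bond 3 →I1
bond 4 →Sf1
bond 5 →Sf2
bond 6 →I2

#4 →Sf1  (Sf1 fixes flow; stroke at Sf1)
#5 →Sf2  (Sf2: flow source, stroke at near end)
#2 →J1  (C1 integral (e out))
#0 →TF1  (J1: bond 2 brought effort, rest push out)
#1 →J2  (TF1 one-in-one-out from 0)
#3 →I1  (0-jn J2 has e-setter on 1)
#6 →I2  (J2 effort already set via bond 1)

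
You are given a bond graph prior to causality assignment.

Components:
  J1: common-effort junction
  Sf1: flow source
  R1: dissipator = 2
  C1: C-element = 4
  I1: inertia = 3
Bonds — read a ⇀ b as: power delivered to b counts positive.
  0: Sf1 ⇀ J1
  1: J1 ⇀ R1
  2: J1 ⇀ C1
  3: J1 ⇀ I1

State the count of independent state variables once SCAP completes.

2  (C1, I1 all integral)

bond 0 stroke→Sf1  (Sf1: flow source, stroke at near end)
bond 2 stroke→J1  (C1 integral (e out))
bond 1 stroke→R1  (J1 effort already set via bond 2)
bond 3 stroke→I1  (0-jn J1 has e-setter on 2)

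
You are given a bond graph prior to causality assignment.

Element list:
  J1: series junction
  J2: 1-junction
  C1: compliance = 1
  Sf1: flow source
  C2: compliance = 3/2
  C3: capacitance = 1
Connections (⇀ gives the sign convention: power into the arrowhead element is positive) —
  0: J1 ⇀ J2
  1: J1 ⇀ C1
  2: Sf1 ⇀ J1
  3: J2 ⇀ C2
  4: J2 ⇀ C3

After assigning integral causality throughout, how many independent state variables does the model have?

bond 2 stroke→Sf1  (Sf1 (Sf) sets flow on bond)
bond 0 stroke→J1  (J1 flow already set via bond 2)
bond 1 stroke→J1  (J1: bond 2 brought flow, rest push out)
bond 3 stroke→J2  (1-jn J2 has f-setter on 0)
bond 4 stroke→J2  (J2: bond 0 brought flow, rest push out)

3  (C1, C2, C3 all integral)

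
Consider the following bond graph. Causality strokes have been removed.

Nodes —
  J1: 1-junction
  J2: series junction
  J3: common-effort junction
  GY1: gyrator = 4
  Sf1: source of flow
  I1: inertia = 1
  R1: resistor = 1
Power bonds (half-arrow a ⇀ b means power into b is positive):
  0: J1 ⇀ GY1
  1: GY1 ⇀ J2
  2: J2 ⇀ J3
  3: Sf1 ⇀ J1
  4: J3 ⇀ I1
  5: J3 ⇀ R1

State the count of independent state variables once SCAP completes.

1  (I1 all integral)

b3 |Sf1  (source Sf1 imposes f)
b0 |J1  (J1 flow already set via bond 3)
b1 |J2  (through GY1, causality inverts; strokes same side of GY1)
b2 |J3  (J2: last free bond brings flow in)
b4 |I1  (J3 effort already set via bond 2)
b5 |R1  (common-e at J3 fixed by 2)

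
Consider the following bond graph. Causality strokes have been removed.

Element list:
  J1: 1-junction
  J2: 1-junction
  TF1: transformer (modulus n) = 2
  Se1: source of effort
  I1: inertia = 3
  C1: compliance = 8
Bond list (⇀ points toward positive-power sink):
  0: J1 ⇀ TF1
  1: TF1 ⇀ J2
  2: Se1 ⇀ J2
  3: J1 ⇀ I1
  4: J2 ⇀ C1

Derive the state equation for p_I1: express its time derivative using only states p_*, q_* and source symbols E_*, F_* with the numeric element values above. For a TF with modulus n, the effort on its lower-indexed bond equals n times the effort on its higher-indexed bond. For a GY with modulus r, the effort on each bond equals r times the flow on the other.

dp_I1/dt = 2*E_Se1 - q_C1/4

b2 stroke→J2  (Se1 (Se) sets effort on bond)
b3 stroke→I1  (I1 outputs flow p/I1)
b0 stroke→J1  (1-jn J1 has f-setter on 3)
b1 stroke→TF1  (through TF1, causality passes straight; one stroke at TF1)
b4 stroke→J2  (1-jn J2 has f-setter on 1)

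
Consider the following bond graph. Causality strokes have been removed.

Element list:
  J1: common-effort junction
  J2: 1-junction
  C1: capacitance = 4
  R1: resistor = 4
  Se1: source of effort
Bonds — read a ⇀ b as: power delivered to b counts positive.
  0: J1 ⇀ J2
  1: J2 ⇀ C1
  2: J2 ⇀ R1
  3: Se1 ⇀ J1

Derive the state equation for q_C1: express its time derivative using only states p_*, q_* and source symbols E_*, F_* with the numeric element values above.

#3 →J1  (Se1: effort source, stroke at far end)
#0 →J2  (common-e at J1 fixed by 3)
#1 →J2  (C1 integral (e out))
#2 →R1  (J2: last free bond brings flow in)

dq_C1/dt = E_Se1/4 - q_C1/16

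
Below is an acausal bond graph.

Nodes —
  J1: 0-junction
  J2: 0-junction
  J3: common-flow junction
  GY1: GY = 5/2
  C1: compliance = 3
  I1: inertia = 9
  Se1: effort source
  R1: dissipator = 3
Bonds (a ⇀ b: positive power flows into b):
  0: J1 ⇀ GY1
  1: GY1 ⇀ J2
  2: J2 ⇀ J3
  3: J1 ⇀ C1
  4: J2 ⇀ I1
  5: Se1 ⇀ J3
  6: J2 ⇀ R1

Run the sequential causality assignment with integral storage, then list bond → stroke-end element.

β5 stroke at J3  (Se1 fixes effort; stroke away)
β2 stroke at J2  (J3 needs exactly one f-in)
β1 stroke at GY1  (common-e at J2 fixed by 2)
β4 stroke at I1  (J2 effort already set via bond 2)
β6 stroke at R1  (common-e at J2 fixed by 2)
β0 stroke at GY1  (GY1: gyrator matches bond 1)
β3 stroke at J1  (only one effort-in slot at J1)

b0 stroke at GY1
b1 stroke at GY1
b2 stroke at J2
b3 stroke at J1
b4 stroke at I1
b5 stroke at J3
b6 stroke at R1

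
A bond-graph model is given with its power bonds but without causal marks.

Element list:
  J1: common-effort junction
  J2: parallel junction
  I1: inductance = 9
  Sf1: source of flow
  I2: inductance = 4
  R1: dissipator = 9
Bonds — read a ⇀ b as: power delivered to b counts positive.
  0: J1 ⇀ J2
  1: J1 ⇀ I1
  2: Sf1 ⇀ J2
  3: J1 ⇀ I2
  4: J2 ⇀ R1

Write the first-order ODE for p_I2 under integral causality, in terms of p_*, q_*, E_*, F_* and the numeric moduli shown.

β2 stroke→Sf1  (Sf1 fixes flow; stroke at Sf1)
β1 stroke→I1  (I1: I, integral causality)
β3 stroke→I2  (I2 integral (f out))
β0 stroke→J1  (J1 needs exactly one e-in)
β4 stroke→J2  (closing 0-jn rule on J2)

dp_I2/dt = 9*F_Sf1 - p_I1 - 9*p_I2/4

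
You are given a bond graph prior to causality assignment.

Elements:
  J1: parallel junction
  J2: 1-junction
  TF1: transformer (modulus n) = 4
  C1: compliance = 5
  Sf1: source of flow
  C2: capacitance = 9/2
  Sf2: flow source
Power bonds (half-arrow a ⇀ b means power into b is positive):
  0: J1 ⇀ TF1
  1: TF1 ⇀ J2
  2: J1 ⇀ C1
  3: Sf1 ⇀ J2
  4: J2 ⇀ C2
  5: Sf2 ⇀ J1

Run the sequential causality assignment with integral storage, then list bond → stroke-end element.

bond 3 →Sf1  (source Sf1 imposes f)
bond 5 →Sf2  (source Sf2 imposes f)
bond 1 →J2  (1-jn J2 has f-setter on 3)
bond 4 →J2  (J2 flow already set via bond 3)
bond 0 →TF1  (TF TF1: opposite of bond 1)
bond 2 →J1  (only one effort-in slot at J1)

#0 →TF1
#1 →J2
#2 →J1
#3 →Sf1
#4 →J2
#5 →Sf2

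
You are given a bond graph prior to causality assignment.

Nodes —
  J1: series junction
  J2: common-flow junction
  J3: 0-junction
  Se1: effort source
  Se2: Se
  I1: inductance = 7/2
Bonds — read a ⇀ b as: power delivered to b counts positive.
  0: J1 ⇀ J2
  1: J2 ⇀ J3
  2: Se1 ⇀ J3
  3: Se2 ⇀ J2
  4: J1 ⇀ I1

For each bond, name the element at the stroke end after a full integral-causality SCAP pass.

#0 stroke→J1
#1 stroke→J2
#2 stroke→J3
#3 stroke→J2
#4 stroke→I1

bond 2 →J3  (Se1: effort source, stroke at far end)
bond 3 →J2  (Se2: effort source, stroke at far end)
bond 1 →J2  (common-e at J3 fixed by 2)
bond 0 →J1  (J2: last free bond brings flow in)
bond 4 →I1  (J1: last free bond brings flow in)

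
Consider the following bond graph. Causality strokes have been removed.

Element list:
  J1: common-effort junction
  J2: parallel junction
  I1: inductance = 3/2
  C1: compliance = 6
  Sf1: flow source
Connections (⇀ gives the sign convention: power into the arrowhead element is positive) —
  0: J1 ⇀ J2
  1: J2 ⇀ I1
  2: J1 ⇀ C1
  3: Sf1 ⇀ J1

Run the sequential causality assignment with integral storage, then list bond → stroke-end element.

bond 0 stroke at J2
bond 1 stroke at I1
bond 2 stroke at J1
bond 3 stroke at Sf1

bond 3 |Sf1  (Sf1: flow source, stroke at near end)
bond 1 |I1  (I1 integral (f out))
bond 0 |J2  (closing 0-jn rule on J2)
bond 2 |J1  (only one effort-in slot at J1)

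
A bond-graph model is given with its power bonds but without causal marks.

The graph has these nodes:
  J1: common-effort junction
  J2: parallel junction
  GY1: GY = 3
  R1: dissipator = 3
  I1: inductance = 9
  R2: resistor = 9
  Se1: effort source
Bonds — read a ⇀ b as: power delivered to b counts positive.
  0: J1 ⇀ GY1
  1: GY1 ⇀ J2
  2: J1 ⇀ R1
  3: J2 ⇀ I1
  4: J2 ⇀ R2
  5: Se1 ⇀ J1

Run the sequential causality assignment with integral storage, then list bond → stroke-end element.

β0 stroke→GY1
β1 stroke→GY1
β2 stroke→R1
β3 stroke→I1
β4 stroke→J2
β5 stroke→J1

b5 |J1  (Se1 fixes effort; stroke away)
b0 |GY1  (J1: bond 5 brought effort, rest push out)
b2 |R1  (common-e at J1 fixed by 5)
b1 |GY1  (GY GY1: same side as bond 0)
b3 |I1  (I1: I, integral causality)
b4 |J2  (only one effort-in slot at J2)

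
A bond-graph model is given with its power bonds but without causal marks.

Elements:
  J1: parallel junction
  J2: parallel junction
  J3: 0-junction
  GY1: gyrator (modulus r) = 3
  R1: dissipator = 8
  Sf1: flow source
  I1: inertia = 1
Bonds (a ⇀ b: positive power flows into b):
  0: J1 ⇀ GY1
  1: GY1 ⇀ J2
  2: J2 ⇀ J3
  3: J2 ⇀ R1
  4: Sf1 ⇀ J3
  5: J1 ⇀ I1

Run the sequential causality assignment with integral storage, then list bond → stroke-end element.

β4 |Sf1  (Sf1 (Sf) sets flow on bond)
β2 |J3  (J3 needs exactly one e-in)
β5 |I1  (I1 integral (f out))
β0 |J1  (J1 needs exactly one e-in)
β1 |J2  (through GY1, causality inverts; strokes same side of GY1)
β3 |R1  (common-e at J2 fixed by 1)

#0 stroke→J1
#1 stroke→J2
#2 stroke→J3
#3 stroke→R1
#4 stroke→Sf1
#5 stroke→I1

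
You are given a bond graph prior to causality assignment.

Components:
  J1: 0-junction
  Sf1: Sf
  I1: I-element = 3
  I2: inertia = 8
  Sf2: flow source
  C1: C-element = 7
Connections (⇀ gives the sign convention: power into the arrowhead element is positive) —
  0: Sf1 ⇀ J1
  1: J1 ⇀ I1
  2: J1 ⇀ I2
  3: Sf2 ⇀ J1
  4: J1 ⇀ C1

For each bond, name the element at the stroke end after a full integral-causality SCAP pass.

#0 |Sf1
#1 |I1
#2 |I2
#3 |Sf2
#4 |J1

β0 stroke→Sf1  (Sf1: flow source, stroke at near end)
β3 stroke→Sf2  (source Sf2 imposes f)
β1 stroke→I1  (I1 outputs flow p/I1)
β2 stroke→I2  (I2 integral (f out))
β4 stroke→J1  (only one effort-in slot at J1)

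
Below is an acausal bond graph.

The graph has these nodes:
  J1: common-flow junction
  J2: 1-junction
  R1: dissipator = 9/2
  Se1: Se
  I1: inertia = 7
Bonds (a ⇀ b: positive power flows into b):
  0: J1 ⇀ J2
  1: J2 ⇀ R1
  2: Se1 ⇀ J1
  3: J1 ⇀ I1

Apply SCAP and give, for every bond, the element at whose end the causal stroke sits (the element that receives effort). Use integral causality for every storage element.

#2 |J1  (Se1 fixes effort; stroke away)
#3 |I1  (I1: I, integral causality)
#0 |J1  (common-f at J1 fixed by 3)
#1 |J2  (J2: bond 0 brought flow, rest push out)

β0 stroke→J1
β1 stroke→J2
β2 stroke→J1
β3 stroke→I1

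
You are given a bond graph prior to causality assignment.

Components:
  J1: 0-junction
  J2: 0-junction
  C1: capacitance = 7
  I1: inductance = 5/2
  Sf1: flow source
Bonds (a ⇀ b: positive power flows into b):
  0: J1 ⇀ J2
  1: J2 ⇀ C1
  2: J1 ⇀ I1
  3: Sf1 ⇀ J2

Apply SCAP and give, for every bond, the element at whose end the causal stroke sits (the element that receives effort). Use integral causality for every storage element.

β0 stroke→J1
β1 stroke→J2
β2 stroke→I1
β3 stroke→Sf1

b3 →Sf1  (Sf1 fixes flow; stroke at Sf1)
b1 →J2  (C1 outputs effort q/C1)
b0 →J1  (J2 effort already set via bond 1)
b2 →I1  (J1 effort already set via bond 0)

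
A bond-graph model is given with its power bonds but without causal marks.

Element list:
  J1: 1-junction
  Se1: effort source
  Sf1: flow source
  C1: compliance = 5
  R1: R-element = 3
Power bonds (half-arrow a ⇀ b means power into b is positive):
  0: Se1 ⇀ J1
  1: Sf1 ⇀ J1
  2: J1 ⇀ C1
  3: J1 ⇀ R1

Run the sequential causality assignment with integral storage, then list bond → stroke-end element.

#0 →J1  (Se1: effort source, stroke at far end)
#1 →Sf1  (Sf1: flow source, stroke at near end)
#2 →J1  (J1 flow already set via bond 1)
#3 →J1  (common-f at J1 fixed by 1)

bond 0 →J1
bond 1 →Sf1
bond 2 →J1
bond 3 →J1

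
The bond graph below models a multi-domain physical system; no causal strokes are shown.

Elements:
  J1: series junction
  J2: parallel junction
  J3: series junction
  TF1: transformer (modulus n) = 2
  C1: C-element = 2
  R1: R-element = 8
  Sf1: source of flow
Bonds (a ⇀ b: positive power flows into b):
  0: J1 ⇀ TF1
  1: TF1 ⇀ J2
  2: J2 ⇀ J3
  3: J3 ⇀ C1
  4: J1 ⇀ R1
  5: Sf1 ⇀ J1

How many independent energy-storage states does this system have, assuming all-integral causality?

1  (C1 all integral)

β5 →Sf1  (Sf1: flow source, stroke at near end)
β0 →J1  (J1: bond 5 brought flow, rest push out)
β4 →J1  (1-jn J1 has f-setter on 5)
β1 →TF1  (TF1: transformer flips bond 0)
β2 →J2  (J2: last free bond brings effort in)
β3 →J3  (1-jn J3 has f-setter on 2)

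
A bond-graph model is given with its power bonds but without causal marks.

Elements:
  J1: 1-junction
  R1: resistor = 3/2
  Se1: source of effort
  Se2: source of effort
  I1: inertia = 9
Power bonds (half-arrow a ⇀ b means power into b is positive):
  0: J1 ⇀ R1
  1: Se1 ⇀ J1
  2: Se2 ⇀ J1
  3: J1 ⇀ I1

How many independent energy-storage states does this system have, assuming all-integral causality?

#1 stroke at J1  (Se1: effort source, stroke at far end)
#2 stroke at J1  (source Se2 imposes e)
#3 stroke at I1  (prefer integral on I1)
#0 stroke at J1  (J1 flow already set via bond 3)

1  (I1 all integral)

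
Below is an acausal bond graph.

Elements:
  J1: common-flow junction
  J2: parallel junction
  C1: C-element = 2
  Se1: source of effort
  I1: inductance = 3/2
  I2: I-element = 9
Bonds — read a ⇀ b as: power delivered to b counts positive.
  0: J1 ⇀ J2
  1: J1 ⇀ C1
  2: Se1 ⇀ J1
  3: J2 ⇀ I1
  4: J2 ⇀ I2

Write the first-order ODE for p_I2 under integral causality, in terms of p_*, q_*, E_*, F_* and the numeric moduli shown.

#2 stroke at J1  (Se1 (Se) sets effort on bond)
#1 stroke at J1  (prefer integral on C1)
#0 stroke at J2  (J1 needs exactly one f-in)
#3 stroke at I1  (common-e at J2 fixed by 0)
#4 stroke at I2  (common-e at J2 fixed by 0)

dp_I2/dt = E_Se1 - q_C1/2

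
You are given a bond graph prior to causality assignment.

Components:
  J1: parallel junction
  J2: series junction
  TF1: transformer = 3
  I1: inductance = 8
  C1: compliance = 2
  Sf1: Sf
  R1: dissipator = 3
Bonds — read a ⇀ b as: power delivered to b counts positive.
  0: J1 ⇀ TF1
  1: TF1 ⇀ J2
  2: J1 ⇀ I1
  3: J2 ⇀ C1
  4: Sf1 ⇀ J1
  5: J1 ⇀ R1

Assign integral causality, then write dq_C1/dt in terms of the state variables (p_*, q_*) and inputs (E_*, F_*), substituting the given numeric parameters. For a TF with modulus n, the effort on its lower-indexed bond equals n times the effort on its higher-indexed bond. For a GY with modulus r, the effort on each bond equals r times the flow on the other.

#4 stroke at Sf1  (Sf1: flow source, stroke at near end)
#2 stroke at I1  (I1 integral (f out))
#3 stroke at J2  (C1: C, integral causality)
#1 stroke at TF1  (J2 needs exactly one f-in)
#0 stroke at J1  (TF1: transformer flips bond 1)
#5 stroke at R1  (0-jn J1 has e-setter on 0)

dq_C1/dt = 3*F_Sf1 - 3*p_I1/8 - 3*q_C1/2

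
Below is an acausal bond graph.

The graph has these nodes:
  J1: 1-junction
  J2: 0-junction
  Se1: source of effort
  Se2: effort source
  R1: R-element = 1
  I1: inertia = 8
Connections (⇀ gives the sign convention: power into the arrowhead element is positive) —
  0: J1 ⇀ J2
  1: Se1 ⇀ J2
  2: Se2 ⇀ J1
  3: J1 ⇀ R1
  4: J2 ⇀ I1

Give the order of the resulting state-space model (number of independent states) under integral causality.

β1 →J2  (Se1 fixes effort; stroke away)
β2 →J1  (Se2 (Se) sets effort on bond)
β0 →J1  (J2 effort already set via bond 1)
β4 →I1  (J2 effort already set via bond 1)
β3 →R1  (J1 needs exactly one f-in)

1  (I1 all integral)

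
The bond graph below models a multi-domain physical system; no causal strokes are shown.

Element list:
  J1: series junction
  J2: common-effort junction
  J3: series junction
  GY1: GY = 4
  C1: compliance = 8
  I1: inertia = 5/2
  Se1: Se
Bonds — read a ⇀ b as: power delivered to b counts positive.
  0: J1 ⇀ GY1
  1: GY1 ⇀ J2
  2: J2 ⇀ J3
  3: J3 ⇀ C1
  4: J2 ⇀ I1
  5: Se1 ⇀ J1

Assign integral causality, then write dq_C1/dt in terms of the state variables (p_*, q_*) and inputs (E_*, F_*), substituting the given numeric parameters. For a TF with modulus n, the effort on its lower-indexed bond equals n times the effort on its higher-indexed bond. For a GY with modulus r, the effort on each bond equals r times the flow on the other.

dq_C1/dt = E_Se1/4 - 2*p_I1/5

#5 →J1  (Se1 (Se) sets effort on bond)
#0 →GY1  (only one flow-in slot at J1)
#1 →GY1  (GY1 both-in/both-out from 0)
#3 →J3  (C1 integral (e out))
#2 →J2  (J3: last free bond brings flow in)
#4 →I1  (J2: bond 2 brought effort, rest push out)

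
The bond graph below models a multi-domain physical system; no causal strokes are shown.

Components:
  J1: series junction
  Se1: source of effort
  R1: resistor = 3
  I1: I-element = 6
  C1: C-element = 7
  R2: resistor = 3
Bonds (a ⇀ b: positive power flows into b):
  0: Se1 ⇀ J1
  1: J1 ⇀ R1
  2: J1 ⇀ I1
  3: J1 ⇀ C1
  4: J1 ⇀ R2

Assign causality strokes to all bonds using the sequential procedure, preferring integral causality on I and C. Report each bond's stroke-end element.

b0 stroke→J1
b1 stroke→J1
b2 stroke→I1
b3 stroke→J1
b4 stroke→J1

#0 stroke at J1  (source Se1 imposes e)
#2 stroke at I1  (I1 integral (f out))
#1 stroke at J1  (J1 flow already set via bond 2)
#3 stroke at J1  (common-f at J1 fixed by 2)
#4 stroke at J1  (common-f at J1 fixed by 2)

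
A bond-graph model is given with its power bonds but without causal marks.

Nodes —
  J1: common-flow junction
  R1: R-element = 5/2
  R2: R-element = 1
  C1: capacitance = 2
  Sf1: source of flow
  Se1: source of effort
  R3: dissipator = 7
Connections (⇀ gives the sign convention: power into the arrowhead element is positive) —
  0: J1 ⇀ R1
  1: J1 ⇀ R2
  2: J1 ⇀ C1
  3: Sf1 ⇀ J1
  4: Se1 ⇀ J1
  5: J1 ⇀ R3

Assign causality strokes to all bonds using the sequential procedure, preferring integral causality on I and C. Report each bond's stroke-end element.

#0 |J1
#1 |J1
#2 |J1
#3 |Sf1
#4 |J1
#5 |J1

#3 stroke→Sf1  (Sf1 fixes flow; stroke at Sf1)
#4 stroke→J1  (Se1 (Se) sets effort on bond)
#0 stroke→J1  (J1 flow already set via bond 3)
#1 stroke→J1  (common-f at J1 fixed by 3)
#2 stroke→J1  (J1 flow already set via bond 3)
#5 stroke→J1  (J1: bond 3 brought flow, rest push out)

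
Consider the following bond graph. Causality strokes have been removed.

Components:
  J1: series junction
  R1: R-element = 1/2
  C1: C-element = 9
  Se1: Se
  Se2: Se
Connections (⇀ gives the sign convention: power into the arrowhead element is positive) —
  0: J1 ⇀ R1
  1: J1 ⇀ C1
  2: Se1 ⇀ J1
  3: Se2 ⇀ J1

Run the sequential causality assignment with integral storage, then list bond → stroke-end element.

bond 0 →R1
bond 1 →J1
bond 2 →J1
bond 3 →J1

b2 |J1  (Se1 (Se) sets effort on bond)
b3 |J1  (Se2 fixes effort; stroke away)
b1 |J1  (C1: C, integral causality)
b0 |R1  (only one flow-in slot at J1)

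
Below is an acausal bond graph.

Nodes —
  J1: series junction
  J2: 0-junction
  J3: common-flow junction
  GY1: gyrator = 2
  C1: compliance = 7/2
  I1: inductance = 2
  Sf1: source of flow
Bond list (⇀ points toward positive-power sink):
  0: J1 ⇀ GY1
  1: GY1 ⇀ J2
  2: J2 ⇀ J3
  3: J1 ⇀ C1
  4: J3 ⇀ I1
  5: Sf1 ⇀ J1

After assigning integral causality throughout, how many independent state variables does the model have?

2  (C1, I1 all integral)

#5 stroke at Sf1  (Sf1 (Sf) sets flow on bond)
#0 stroke at J1  (1-jn J1 has f-setter on 5)
#3 stroke at J1  (J1 flow already set via bond 5)
#1 stroke at J2  (GY GY1: same side as bond 0)
#2 stroke at J3  (J2: bond 1 brought effort, rest push out)
#4 stroke at I1  (closing 1-jn rule on J3)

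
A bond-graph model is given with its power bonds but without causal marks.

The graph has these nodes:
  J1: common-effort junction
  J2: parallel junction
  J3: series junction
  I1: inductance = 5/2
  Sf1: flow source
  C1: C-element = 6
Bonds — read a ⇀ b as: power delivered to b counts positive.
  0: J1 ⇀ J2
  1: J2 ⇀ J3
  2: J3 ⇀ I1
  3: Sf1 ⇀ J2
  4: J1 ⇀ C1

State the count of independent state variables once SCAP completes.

2  (C1, I1 all integral)

#3 stroke→Sf1  (source Sf1 imposes f)
#2 stroke→I1  (I1 outputs flow p/I1)
#1 stroke→J3  (common-f at J3 fixed by 2)
#0 stroke→J2  (J2 needs exactly one e-in)
#4 stroke→J1  (J1 needs exactly one e-in)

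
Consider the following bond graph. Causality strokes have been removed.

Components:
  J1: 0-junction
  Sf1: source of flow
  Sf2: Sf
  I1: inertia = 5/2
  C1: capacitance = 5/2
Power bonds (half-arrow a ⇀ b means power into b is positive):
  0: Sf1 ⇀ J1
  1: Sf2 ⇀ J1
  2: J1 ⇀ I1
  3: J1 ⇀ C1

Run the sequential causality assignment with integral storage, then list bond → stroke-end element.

bond 0 stroke at Sf1  (Sf1 (Sf) sets flow on bond)
bond 1 stroke at Sf2  (source Sf2 imposes f)
bond 2 stroke at I1  (prefer integral on I1)
bond 3 stroke at J1  (closing 0-jn rule on J1)

β0 stroke at Sf1
β1 stroke at Sf2
β2 stroke at I1
β3 stroke at J1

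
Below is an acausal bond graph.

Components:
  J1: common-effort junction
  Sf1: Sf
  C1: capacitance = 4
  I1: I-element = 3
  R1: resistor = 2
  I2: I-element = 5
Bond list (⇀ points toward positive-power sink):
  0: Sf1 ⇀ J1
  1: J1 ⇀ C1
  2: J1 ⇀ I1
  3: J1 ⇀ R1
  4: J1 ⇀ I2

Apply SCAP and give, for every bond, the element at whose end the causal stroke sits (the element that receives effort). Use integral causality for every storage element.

bond 0 |Sf1
bond 1 |J1
bond 2 |I1
bond 3 |R1
bond 4 |I2

β0 |Sf1  (Sf1: flow source, stroke at near end)
β1 |J1  (C1 outputs effort q/C1)
β2 |I1  (common-e at J1 fixed by 1)
β3 |R1  (J1: bond 1 brought effort, rest push out)
β4 |I2  (J1 effort already set via bond 1)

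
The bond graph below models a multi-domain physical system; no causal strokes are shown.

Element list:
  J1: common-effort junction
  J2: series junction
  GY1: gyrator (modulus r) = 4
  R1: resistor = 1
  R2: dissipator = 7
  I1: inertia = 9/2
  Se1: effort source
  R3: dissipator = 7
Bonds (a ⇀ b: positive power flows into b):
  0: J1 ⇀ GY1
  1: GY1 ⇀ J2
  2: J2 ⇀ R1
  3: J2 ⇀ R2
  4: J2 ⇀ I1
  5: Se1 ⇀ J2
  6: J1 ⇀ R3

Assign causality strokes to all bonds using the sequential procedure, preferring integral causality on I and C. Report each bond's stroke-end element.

#0 stroke at J1
#1 stroke at J2
#2 stroke at J2
#3 stroke at J2
#4 stroke at I1
#5 stroke at J2
#6 stroke at R3

β5 stroke at J2  (Se1 fixes effort; stroke away)
β4 stroke at I1  (I1 integral (f out))
β1 stroke at J2  (J2: bond 4 brought flow, rest push out)
β2 stroke at J2  (common-f at J2 fixed by 4)
β3 stroke at J2  (common-f at J2 fixed by 4)
β0 stroke at J1  (GY1 both-in/both-out from 1)
β6 stroke at R3  (common-e at J1 fixed by 0)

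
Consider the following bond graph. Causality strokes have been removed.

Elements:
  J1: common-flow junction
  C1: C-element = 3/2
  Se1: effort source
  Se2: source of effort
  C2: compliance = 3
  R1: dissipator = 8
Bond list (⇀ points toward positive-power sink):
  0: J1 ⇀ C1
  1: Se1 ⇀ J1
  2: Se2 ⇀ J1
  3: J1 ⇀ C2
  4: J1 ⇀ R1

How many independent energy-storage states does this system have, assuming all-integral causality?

2  (C1, C2 all integral)

#1 stroke at J1  (Se1: effort source, stroke at far end)
#2 stroke at J1  (Se2: effort source, stroke at far end)
#0 stroke at J1  (C1 integral (e out))
#3 stroke at J1  (C2 outputs effort q/C2)
#4 stroke at R1  (J1: last free bond brings flow in)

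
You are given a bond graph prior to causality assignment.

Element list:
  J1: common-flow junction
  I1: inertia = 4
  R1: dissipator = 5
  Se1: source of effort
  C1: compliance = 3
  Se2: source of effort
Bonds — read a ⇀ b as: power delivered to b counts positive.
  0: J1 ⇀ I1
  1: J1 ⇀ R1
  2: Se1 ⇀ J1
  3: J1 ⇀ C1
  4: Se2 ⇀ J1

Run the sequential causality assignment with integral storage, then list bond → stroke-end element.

b2 stroke→J1  (Se1 fixes effort; stroke away)
b4 stroke→J1  (Se2: effort source, stroke at far end)
b0 stroke→I1  (prefer integral on I1)
b1 stroke→J1  (1-jn J1 has f-setter on 0)
b3 stroke→J1  (J1: bond 0 brought flow, rest push out)

β0 stroke→I1
β1 stroke→J1
β2 stroke→J1
β3 stroke→J1
β4 stroke→J1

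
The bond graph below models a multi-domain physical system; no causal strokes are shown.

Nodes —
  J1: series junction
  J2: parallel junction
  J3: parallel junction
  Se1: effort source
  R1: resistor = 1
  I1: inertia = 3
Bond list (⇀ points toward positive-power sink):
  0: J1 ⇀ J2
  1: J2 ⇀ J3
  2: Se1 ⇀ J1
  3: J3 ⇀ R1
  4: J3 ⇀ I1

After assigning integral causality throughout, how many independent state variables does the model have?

1  (I1 all integral)

bond 2 →J1  (Se1: effort source, stroke at far end)
bond 0 →J2  (closing 1-jn rule on J1)
bond 1 →J3  (0-jn J2 has e-setter on 0)
bond 3 →R1  (0-jn J3 has e-setter on 1)
bond 4 →I1  (J3 effort already set via bond 1)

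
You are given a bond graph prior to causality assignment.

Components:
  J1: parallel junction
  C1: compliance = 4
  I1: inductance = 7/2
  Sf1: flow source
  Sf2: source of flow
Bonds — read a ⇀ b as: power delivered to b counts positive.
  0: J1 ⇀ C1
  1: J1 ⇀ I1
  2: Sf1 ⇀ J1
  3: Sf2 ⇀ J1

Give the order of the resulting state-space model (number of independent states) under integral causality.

2  (C1, I1 all integral)

#2 stroke→Sf1  (Sf1: flow source, stroke at near end)
#3 stroke→Sf2  (Sf2 (Sf) sets flow on bond)
#0 stroke→J1  (prefer integral on C1)
#1 stroke→I1  (J1 effort already set via bond 0)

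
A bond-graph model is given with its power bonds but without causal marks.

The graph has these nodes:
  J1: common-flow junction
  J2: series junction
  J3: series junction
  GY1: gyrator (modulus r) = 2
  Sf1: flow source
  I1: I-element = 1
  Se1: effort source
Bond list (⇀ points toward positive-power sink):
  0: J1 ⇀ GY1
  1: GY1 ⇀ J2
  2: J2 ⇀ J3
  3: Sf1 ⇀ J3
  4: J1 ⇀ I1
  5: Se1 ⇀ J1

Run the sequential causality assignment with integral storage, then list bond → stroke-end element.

b3 →Sf1  (Sf1 (Sf) sets flow on bond)
b5 →J1  (Se1 fixes effort; stroke away)
b2 →J3  (J3: bond 3 brought flow, rest push out)
b1 →J2  (common-f at J2 fixed by 2)
b0 →J1  (GY1: gyrator matches bond 1)
b4 →I1  (J1 needs exactly one f-in)

bond 0 |J1
bond 1 |J2
bond 2 |J3
bond 3 |Sf1
bond 4 |I1
bond 5 |J1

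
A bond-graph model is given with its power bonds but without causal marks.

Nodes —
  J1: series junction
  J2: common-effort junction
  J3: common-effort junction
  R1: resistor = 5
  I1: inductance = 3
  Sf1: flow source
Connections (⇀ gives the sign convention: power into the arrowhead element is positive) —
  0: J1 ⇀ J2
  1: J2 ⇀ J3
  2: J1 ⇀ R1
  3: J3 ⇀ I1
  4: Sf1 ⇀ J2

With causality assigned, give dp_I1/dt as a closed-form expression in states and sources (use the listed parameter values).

β4 stroke at Sf1  (Sf1 (Sf) sets flow on bond)
β3 stroke at I1  (prefer integral on I1)
β1 stroke at J3  (J3 needs exactly one e-in)
β0 stroke at J2  (J2 needs exactly one e-in)
β2 stroke at J1  (common-f at J1 fixed by 0)

dp_I1/dt = 5*F_Sf1 - 5*p_I1/3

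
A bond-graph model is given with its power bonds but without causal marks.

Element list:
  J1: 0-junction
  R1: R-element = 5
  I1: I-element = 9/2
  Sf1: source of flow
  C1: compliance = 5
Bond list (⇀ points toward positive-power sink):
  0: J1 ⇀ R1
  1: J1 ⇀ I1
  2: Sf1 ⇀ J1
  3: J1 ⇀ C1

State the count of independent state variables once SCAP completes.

2  (C1, I1 all integral)

b2 stroke→Sf1  (source Sf1 imposes f)
b1 stroke→I1  (prefer integral on I1)
b3 stroke→J1  (C1 outputs effort q/C1)
b0 stroke→R1  (J1 effort already set via bond 3)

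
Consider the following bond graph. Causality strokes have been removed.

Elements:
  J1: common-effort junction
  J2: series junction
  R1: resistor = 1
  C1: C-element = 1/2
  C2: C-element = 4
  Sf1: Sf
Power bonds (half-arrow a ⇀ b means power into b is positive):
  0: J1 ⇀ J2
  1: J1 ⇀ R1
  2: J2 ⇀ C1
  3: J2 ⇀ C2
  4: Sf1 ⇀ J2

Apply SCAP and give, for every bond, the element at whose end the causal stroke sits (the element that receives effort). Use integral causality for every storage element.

b0 stroke→J2
b1 stroke→J1
b2 stroke→J2
b3 stroke→J2
b4 stroke→Sf1

b4 →Sf1  (source Sf1 imposes f)
b0 →J2  (J2: bond 4 brought flow, rest push out)
b2 →J2  (common-f at J2 fixed by 4)
b3 →J2  (common-f at J2 fixed by 4)
b1 →J1  (J1 needs exactly one e-in)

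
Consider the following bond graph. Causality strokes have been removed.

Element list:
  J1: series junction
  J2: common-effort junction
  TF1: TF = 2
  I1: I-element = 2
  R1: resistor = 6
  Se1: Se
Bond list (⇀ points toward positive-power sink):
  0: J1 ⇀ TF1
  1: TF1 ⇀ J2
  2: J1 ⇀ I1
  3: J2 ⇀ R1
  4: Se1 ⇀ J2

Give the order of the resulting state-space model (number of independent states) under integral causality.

1  (I1 all integral)

β4 stroke→J2  (Se1: effort source, stroke at far end)
β1 stroke→TF1  (common-e at J2 fixed by 4)
β3 stroke→R1  (J2 effort already set via bond 4)
β0 stroke→J1  (through TF1, causality passes straight; one stroke at TF1)
β2 stroke→I1  (J1: last free bond brings flow in)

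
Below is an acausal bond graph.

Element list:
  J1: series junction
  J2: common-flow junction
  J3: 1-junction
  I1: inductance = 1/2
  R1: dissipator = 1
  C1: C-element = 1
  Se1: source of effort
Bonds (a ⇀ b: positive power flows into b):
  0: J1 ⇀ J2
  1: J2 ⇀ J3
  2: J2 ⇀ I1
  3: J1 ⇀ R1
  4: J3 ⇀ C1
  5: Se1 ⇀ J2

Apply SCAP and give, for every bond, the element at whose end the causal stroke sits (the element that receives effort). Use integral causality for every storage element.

β0 →J2
β1 →J2
β2 →I1
β3 →J1
β4 →J3
β5 →J2

bond 5 stroke→J2  (Se1 fixes effort; stroke away)
bond 2 stroke→I1  (I1 integral (f out))
bond 0 stroke→J2  (common-f at J2 fixed by 2)
bond 1 stroke→J2  (common-f at J2 fixed by 2)
bond 4 stroke→J3  (J3: bond 1 brought flow, rest push out)
bond 3 stroke→J1  (J1: bond 0 brought flow, rest push out)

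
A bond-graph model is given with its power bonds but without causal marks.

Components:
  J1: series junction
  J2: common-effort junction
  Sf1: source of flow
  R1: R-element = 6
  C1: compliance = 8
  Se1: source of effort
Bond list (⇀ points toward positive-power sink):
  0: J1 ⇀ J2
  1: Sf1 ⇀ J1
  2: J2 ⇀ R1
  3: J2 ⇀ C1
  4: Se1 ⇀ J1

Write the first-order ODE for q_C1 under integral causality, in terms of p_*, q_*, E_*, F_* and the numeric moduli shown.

b1 →Sf1  (source Sf1 imposes f)
b4 →J1  (Se1 (Se) sets effort on bond)
b0 →J1  (1-jn J1 has f-setter on 1)
b3 →J2  (C1 integral (e out))
b2 →R1  (common-e at J2 fixed by 3)

dq_C1/dt = F_Sf1 - q_C1/48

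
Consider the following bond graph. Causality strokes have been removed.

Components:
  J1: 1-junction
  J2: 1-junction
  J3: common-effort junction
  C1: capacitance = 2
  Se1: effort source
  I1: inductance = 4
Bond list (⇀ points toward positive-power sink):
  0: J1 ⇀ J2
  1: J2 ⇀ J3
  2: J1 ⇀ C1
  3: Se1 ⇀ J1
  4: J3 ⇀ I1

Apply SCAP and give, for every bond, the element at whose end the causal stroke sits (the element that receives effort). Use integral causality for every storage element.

β0 |J2
β1 |J3
β2 |J1
β3 |J1
β4 |I1

#3 →J1  (Se1: effort source, stroke at far end)
#2 →J1  (C1 integral (e out))
#0 →J2  (closing 1-jn rule on J1)
#1 →J3  (J2: last free bond brings flow in)
#4 →I1  (0-jn J3 has e-setter on 1)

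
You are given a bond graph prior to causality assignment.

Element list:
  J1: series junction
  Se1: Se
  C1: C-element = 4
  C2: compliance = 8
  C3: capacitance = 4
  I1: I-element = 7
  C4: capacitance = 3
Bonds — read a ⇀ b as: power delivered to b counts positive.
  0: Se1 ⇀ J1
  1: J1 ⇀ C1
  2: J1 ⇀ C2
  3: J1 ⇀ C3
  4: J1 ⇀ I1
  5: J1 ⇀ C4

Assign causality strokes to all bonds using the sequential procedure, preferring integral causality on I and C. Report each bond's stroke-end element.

β0 →J1
β1 →J1
β2 →J1
β3 →J1
β4 →I1
β5 →J1

b0 →J1  (Se1 fixes effort; stroke away)
b1 →J1  (C1 integral (e out))
b2 →J1  (C2 integral (e out))
b3 →J1  (C3 outputs effort q/C3)
b4 →I1  (I1 integral (f out))
b5 →J1  (J1: bond 4 brought flow, rest push out)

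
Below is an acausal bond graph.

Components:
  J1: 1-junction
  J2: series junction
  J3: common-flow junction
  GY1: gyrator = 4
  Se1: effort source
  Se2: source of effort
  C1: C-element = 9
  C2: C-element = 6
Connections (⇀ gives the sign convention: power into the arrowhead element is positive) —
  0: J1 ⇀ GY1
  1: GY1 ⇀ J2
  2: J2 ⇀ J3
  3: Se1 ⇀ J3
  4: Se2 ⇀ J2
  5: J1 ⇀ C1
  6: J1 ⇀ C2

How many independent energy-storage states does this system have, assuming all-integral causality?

#3 →J3  (Se1: effort source, stroke at far end)
#4 →J2  (source Se2 imposes e)
#2 →J2  (J3 needs exactly one f-in)
#1 →GY1  (J2: last free bond brings flow in)
#0 →GY1  (through GY1, causality inverts; strokes same side of GY1)
#5 →J1  (1-jn J1 has f-setter on 0)
#6 →J1  (J1: bond 0 brought flow, rest push out)

2  (C1, C2 all integral)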